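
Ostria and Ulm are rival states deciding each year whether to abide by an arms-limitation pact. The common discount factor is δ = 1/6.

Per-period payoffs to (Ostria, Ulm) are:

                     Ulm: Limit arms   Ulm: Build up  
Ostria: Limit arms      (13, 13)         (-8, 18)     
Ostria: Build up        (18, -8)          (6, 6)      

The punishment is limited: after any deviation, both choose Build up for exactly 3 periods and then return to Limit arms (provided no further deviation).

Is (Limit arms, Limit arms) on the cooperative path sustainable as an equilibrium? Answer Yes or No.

IC: δ+…+δ^3 ≥ (18−13)/(13−6) = 5/7.
At δ = 1/6: partial sum = 0.1991 < 0.7143. Cooperation not sustainable.

No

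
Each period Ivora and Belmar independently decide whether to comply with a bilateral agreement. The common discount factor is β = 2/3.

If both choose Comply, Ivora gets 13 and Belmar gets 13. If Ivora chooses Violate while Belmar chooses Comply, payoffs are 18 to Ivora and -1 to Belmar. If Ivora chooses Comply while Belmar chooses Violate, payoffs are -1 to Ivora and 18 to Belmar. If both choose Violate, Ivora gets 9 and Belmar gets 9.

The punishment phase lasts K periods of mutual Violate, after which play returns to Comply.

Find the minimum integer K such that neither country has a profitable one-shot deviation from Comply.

3

No profitable deviation requires (13−9)(β+…+β^K) ≥ 18−13, i.e. β+…+β^K ≥ 5/4 ≈ 1.2500.
With β = 2/3, the partial sums are K=1: 0.6667, K=2: 1.1111, K=3: 1.4074.
K = 3 is the first length at which the sum reaches 1.2500.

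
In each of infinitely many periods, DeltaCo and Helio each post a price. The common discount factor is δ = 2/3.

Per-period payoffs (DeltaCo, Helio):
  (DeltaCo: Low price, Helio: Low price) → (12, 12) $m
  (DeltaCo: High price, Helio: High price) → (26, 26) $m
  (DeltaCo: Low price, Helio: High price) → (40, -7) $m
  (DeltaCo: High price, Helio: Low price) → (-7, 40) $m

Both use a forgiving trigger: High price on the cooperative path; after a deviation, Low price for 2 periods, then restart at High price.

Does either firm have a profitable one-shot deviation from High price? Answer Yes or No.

Comparing payoff streams over the 3 periods until play realigns: cooperate → 26(1+δ+…+δ^2); deviate → 40 + 12(δ+…+δ^2).
Cooperation is sustained iff (26−12)(δ+…+δ^2) ≥ 40−26.
δ+…+δ^2 = 2/3·(1−(2/3)^2)/(1−2/3) = 1.1111, and (40−26)/(26−12) = 1.0000.
1.1111 ≥ 1.0000, so cooperation is sustainable.

No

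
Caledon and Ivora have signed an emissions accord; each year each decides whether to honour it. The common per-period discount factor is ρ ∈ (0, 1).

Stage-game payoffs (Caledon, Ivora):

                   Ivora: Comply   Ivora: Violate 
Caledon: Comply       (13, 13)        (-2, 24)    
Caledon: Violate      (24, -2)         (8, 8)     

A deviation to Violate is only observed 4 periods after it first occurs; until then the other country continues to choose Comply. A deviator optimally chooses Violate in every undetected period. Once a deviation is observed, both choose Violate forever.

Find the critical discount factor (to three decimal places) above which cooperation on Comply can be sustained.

The best deviation is to choose Violate for all 4 undetected periods, earning 24 each, then 8 forever once detected.
Deviation value: 24(1−ρ^4)/(1−ρ) + 8ρ^4/(1−ρ); cooperation value: 13/(1−ρ).
IC: 13 ≥ 24(1−ρ^4) + 8ρ^4 = 24 − 16ρ^4.
So ρ^4 ≥ 11/16, giving ρ ≥ (11/16)^(1/4) ≈ 0.911.

0.911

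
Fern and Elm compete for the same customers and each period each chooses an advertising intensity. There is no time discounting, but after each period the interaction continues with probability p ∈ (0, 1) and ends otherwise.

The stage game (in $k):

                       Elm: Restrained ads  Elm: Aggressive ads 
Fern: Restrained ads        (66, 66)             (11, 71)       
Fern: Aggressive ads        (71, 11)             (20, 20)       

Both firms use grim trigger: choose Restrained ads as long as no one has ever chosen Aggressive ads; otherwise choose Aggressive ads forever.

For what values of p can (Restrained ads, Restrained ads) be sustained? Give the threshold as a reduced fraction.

5/51

With no time discounting, the continuation probability p plays the role of the discount factor.
Grim-trigger IC: 66/(1−p) ≥ 71 + 20p/(1−p) ⇒ p ≥ (71−66)/(71−20) = 5/51.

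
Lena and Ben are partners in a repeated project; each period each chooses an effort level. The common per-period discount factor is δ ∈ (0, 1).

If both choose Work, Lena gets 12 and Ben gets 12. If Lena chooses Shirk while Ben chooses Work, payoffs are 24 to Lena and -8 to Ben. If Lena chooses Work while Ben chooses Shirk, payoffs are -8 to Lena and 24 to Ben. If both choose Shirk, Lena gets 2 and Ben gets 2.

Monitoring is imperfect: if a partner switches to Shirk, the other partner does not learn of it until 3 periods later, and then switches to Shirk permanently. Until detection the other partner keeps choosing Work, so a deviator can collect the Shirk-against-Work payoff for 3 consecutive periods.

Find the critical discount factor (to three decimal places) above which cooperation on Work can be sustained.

0.817

The best deviation is to choose Shirk for all 3 undetected periods, earning 24 each, then 2 forever once detected.
Deviation value: 24(1−δ^3)/(1−δ) + 2δ^3/(1−δ); cooperation value: 12/(1−δ).
IC: 12 ≥ 24(1−δ^3) + 2δ^3 = 24 − 22δ^3.
So δ^3 ≥ 12/22 = 6/11, giving δ ≥ (6/11)^(1/3) ≈ 0.817.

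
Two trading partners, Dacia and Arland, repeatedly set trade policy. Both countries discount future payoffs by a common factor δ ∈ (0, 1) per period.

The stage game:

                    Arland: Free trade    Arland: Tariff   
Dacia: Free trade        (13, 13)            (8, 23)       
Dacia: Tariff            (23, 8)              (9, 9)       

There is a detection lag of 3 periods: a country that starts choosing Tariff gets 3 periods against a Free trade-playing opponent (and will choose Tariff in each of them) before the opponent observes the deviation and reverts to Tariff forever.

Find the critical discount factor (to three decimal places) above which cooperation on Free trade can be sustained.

Deviating for the 3 undetected periods gains 23−13 = 10 per period over cooperation, then loses 13−9 = 4 per period forever once punishment starts.
Gain: 10(1 + δ + … + δ^2); loss: 4·δ^3/(1−δ).
No profitable deviation ⇔ 10(1−δ^3) ≤ 4·δ^3, i.e. δ^3 ≥ 10/(10+4) = 5/7.
Hence δ ≥ (5/7)^(1/3) ≈ 0.894.

0.894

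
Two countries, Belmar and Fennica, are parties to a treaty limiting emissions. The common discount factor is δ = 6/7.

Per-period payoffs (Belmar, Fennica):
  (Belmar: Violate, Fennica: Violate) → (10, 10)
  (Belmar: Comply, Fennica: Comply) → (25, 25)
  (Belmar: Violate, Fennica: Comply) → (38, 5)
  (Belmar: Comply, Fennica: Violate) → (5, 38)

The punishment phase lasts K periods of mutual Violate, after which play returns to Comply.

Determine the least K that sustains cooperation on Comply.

2

IC: δ(1−δ^K)/(1−δ) ≥ (38−25)/(25−10) = 13/15.
With δ = 6/7: need 1 − δ^K ≥ 13/15·(1−6/7)/(6/7), i.e. δ^K ≤ 0.8556.
Since (6/7)^1 = 0.8571 and (6/7)^2 = 0.7347, the smallest such K is 2.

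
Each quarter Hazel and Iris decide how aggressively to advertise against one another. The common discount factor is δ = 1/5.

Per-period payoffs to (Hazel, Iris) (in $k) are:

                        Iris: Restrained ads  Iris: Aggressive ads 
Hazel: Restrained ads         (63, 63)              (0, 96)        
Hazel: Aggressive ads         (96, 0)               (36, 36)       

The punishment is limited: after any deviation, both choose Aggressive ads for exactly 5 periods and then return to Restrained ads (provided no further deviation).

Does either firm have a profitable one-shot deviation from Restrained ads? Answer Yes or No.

IC: δ+…+δ^5 ≥ (96−63)/(63−36) = 11/9.
At δ = 1/5: partial sum = 0.2499 < 1.2222. Cooperation not sustainable.

Yes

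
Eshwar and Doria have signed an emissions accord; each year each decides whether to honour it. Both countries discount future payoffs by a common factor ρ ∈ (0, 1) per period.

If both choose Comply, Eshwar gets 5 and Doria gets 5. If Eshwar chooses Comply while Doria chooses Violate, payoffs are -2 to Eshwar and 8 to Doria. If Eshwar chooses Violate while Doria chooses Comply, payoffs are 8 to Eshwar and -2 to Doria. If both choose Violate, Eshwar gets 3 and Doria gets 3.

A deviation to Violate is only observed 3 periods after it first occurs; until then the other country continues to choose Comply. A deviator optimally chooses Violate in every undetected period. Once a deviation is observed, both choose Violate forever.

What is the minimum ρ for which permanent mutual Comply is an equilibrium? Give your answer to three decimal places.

Deviating for the 3 undetected periods gains 8−5 = 3 per period over cooperation, then loses 5−3 = 2 per period forever once punishment starts.
Gain: 3(1 + ρ + … + ρ^2); loss: 2·ρ^3/(1−ρ).
No profitable deviation ⇔ 3(1−ρ^3) ≤ 2·ρ^3, i.e. ρ^3 ≥ 3/(3+2) = 3/5.
Hence ρ ≥ (3/5)^(1/3) ≈ 0.843.

0.843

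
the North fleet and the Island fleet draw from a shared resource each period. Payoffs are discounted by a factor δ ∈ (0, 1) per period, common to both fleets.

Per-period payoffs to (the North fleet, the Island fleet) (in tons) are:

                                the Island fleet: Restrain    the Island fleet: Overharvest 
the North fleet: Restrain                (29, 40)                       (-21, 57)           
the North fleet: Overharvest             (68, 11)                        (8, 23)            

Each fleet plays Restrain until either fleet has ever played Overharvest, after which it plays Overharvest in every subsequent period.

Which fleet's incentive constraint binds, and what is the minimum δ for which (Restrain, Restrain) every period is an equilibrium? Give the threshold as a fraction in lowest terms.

the North fleet; δ ≥ 13/20

For the North fleet: deviation gain 68−29 = 39, per-period punishment loss 29−8 = 21. IC gives δ ≥ 39/60 = 13/20.
For the Island fleet: gain 17, loss 17 per period, so δ ≥ 17/34 = 1/2.
The tighter constraint is the North fleet's, so cooperation needs δ ≥ 13/20.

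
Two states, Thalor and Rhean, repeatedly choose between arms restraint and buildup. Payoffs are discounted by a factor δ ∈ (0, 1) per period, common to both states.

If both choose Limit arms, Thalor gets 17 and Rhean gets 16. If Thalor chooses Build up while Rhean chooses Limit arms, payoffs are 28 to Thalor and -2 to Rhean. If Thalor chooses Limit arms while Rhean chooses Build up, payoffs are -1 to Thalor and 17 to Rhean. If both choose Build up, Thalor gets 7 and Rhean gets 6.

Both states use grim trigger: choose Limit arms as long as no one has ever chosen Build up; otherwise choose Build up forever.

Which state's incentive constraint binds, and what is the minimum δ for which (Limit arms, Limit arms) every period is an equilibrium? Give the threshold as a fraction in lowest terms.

Thalor; δ ≥ 11/21

For Thalor: deviation gain 28−17 = 11, per-period punishment loss 17−7 = 10. IC gives δ ≥ 11/21.
For Rhean: gain 1, loss 10 per period, so δ ≥ 1/11.
The tighter constraint is Thalor's, so cooperation needs δ ≥ 11/21.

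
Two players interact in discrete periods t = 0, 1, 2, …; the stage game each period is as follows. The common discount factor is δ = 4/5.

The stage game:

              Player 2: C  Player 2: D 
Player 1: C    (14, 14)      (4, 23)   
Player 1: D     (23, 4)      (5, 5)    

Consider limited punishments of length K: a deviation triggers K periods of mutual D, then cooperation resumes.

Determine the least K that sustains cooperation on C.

2

IC: δ(1−δ^K)/(1−δ) ≥ (23−14)/(14−5) = 1.
With δ = 4/5: need 1 − δ^K ≥ 1·(1−4/5)/(4/5), i.e. δ^K ≤ 0.7500.
Since (4/5)^1 = 0.8000 and (4/5)^2 = 0.6400, the smallest such K is 2.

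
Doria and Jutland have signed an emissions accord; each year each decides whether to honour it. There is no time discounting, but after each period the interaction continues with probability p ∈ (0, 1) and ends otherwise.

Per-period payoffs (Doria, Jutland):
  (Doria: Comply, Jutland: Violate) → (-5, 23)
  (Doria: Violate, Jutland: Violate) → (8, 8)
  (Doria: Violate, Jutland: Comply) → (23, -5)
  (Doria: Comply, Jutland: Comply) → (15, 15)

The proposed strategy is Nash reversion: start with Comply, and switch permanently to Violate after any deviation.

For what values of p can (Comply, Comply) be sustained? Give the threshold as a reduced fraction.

With no time discounting, the continuation probability p plays the role of the discount factor.
Grim-trigger IC: 15/(1−p) ≥ 23 + 8p/(1−p) ⇒ p ≥ (23−15)/(23−8) = 8/15.

8/15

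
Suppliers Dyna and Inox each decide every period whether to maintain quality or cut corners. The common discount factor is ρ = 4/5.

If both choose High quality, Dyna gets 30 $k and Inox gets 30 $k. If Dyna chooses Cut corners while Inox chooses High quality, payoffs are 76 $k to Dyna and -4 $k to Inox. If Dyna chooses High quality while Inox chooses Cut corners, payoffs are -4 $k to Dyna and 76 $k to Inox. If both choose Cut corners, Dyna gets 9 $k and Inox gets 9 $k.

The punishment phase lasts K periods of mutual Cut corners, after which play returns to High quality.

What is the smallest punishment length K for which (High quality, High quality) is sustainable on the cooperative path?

4

No profitable deviation requires (30−9)(ρ+…+ρ^K) ≥ 76−30, i.e. ρ+…+ρ^K ≥ 46/21 ≈ 2.1905.
With ρ = 4/5, the partial sums are K=1: 0.8000, K=2: 1.4400, K=3: 1.9520, K=4: 2.3616.
K = 4 is the first length at which the sum reaches 2.1905.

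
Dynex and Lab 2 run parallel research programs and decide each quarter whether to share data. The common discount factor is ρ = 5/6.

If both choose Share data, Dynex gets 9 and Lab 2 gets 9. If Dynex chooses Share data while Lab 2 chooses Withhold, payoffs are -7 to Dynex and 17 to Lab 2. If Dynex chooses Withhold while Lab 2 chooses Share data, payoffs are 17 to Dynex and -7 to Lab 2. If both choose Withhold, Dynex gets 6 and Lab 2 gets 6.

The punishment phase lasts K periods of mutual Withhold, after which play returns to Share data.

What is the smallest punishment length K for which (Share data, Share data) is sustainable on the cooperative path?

No profitable deviation requires (9−6)(ρ+…+ρ^K) ≥ 17−9, i.e. ρ+…+ρ^K ≥ 8/3 ≈ 2.6667.
With ρ = 5/6, the partial sums are K=1: 0.8333, K=2: 1.5278, K=3: 2.1065, K=4: 2.5887, K=5: 2.9906.
K = 5 is the first length at which the sum reaches 2.6667.

5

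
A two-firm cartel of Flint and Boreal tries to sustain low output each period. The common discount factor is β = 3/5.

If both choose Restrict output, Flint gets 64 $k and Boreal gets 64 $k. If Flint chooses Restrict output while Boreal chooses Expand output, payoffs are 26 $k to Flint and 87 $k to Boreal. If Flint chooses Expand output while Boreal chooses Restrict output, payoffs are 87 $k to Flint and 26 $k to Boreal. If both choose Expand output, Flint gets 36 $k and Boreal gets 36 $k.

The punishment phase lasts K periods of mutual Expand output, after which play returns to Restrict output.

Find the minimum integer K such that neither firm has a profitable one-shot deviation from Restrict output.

No profitable deviation requires (64−36)(β+…+β^K) ≥ 87−64, i.e. β+…+β^K ≥ 23/28 ≈ 0.8214.
With β = 3/5, the partial sums are K=1: 0.6000, K=2: 0.9600.
K = 2 is the first length at which the sum reaches 0.8214.

2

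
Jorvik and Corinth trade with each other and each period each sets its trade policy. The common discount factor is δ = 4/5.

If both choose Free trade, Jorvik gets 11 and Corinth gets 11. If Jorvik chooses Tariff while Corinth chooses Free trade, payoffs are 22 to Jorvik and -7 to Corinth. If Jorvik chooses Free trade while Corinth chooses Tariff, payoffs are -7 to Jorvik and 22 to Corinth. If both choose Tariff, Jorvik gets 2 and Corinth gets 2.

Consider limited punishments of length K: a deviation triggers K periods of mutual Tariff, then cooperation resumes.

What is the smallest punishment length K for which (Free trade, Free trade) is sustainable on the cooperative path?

Need Σ_{k=1}^{K} δ^k ≥ (22−11)/(11−2) = 1.2222 at δ = 4/5.
At K = 1 the sum is 0.8000 < 1.2222; at K = 2 it is 1.4400 ≥ 1.2222.
So the minimum punishment length is K = 2.

2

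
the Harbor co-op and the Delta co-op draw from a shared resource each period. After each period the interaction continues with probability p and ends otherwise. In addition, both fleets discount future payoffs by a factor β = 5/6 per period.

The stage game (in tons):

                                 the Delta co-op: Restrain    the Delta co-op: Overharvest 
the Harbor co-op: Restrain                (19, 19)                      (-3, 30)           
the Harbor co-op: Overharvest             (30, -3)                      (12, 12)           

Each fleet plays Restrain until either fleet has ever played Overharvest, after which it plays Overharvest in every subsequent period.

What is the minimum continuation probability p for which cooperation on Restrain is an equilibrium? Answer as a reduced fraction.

11/15

Expected continuation weight on next period's payoff is β·p = 5/6·p, which plays the role of the discount factor.
Cooperation requires 5/6·p ≥ (30−19)/(30−12) = 11/18, hence p ≥ 11/15.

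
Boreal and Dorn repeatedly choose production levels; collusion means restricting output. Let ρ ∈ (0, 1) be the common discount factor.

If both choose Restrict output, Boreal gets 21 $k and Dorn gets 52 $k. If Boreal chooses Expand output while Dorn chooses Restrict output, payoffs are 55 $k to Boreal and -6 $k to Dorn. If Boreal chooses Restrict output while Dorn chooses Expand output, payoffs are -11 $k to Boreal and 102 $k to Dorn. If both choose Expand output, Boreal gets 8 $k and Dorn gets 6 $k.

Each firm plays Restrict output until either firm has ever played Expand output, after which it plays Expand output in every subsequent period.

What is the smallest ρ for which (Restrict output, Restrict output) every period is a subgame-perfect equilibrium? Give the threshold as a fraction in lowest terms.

For Boreal: deviation gain 55−21 = 34, per-period punishment loss 21−8 = 13. IC gives ρ ≥ 34/47.
For Dorn: gain 50, loss 46 per period, so ρ ≥ 50/96 = 25/48.
The tighter constraint is Boreal's, so cooperation needs ρ ≥ 34/47.

34/47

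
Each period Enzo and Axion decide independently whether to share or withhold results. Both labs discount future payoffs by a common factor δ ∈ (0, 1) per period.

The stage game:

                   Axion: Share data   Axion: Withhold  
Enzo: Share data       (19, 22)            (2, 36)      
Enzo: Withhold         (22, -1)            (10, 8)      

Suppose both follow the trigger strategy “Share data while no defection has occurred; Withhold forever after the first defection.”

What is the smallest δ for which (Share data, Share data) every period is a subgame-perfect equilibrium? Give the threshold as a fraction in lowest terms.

1/2

For Enzo: deviation gain 22−19 = 3, per-period punishment loss 19−10 = 9. IC gives δ ≥ 3/12 = 1/4.
For Axion: gain 14, loss 14 per period, so δ ≥ 14/28 = 1/2.
The tighter constraint is Axion's, so cooperation needs δ ≥ 1/2.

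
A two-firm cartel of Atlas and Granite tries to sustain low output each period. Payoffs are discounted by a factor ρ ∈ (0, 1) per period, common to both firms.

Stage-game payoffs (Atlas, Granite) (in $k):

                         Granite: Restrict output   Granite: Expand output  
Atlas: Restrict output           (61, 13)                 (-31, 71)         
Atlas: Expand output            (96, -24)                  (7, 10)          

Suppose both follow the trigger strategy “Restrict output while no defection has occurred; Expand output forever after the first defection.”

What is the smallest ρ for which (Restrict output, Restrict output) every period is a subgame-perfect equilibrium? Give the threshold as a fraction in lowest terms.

For Atlas: deviation gain 96−61 = 35, per-period punishment loss 61−7 = 54. IC gives ρ ≥ 35/89.
For Granite: gain 58, loss 3 per period, so ρ ≥ 58/61.
The tighter constraint is Granite's, so cooperation needs ρ ≥ 58/61.

58/61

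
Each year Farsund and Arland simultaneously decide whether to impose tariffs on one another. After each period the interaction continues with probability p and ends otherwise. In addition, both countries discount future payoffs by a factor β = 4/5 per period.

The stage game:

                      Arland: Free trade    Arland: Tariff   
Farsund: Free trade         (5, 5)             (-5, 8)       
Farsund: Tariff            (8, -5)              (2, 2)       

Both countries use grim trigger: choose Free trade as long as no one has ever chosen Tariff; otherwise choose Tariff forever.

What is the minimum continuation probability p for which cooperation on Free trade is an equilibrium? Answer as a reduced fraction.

Expected continuation weight on next period's payoff is β·p = 4/5·p, which plays the role of the discount factor.
Cooperation requires 4/5·p ≥ (8−5)/(8−2) = 1/2, hence p ≥ 5/8.

5/8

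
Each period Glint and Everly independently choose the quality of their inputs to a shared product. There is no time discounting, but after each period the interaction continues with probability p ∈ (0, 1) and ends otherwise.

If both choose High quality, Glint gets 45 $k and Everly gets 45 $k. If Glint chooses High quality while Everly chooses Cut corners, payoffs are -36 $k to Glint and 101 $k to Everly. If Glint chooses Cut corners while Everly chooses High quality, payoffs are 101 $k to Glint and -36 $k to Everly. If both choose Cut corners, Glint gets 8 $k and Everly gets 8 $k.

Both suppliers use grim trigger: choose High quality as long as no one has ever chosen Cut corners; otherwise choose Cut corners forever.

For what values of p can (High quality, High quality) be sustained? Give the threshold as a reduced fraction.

56/93

With no time discounting, the continuation probability p plays the role of the discount factor.
Grim-trigger IC: 45/(1−p) ≥ 101 + 8p/(1−p) ⇒ p ≥ (101−45)/(101−8) = 56/93.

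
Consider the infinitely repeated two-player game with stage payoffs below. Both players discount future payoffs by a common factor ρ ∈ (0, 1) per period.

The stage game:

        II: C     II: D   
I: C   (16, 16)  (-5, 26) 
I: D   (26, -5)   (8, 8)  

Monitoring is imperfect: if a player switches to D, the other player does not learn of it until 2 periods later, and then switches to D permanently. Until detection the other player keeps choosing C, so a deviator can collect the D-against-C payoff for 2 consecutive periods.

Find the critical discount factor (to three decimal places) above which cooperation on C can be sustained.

The best deviation is to choose D for all 2 undetected periods, earning 26 each, then 8 forever once detected.
Deviation value: 26(1−ρ^2)/(1−ρ) + 8ρ^2/(1−ρ); cooperation value: 16/(1−ρ).
IC: 16 ≥ 26(1−ρ^2) + 8ρ^2 = 26 − 18ρ^2.
So ρ^2 ≥ 10/18 = 5/9, giving ρ ≥ (5/9)^(1/2) ≈ 0.745.

0.745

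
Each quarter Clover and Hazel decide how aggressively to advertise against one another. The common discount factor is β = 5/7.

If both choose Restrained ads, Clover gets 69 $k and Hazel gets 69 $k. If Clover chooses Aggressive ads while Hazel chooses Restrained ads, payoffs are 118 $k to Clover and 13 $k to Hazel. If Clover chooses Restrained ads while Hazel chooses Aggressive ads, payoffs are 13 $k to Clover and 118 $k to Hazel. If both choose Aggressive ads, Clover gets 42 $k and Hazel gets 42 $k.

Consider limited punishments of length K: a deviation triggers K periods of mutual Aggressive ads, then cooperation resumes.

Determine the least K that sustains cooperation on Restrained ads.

4

IC: β(1−β^K)/(1−β) ≥ (118−69)/(69−42) = 49/27.
With β = 5/7: need 1 − β^K ≥ 49/27·(1−5/7)/(5/7), i.e. β^K ≤ 0.2741.
Since (5/7)^3 = 0.3644 and (5/7)^4 = 0.2603, the smallest such K is 4.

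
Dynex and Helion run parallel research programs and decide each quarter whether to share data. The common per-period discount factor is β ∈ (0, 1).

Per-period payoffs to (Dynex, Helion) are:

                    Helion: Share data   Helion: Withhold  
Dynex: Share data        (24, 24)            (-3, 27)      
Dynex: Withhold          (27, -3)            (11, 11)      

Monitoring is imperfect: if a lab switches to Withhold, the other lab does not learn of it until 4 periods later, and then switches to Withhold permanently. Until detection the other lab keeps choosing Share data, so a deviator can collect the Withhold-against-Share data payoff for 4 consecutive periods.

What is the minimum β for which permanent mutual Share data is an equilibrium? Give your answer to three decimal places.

0.658

A deviator earns 27 for 4 periods, then 11 forever; cooperating earns 24 forever. Multiplying the IC by (1−β):
24 ≥ 27(1−β^4) + 11β^4, so 16·β^4 ≥ 3 and β^4 ≥ 3/16.
β ≥ (3/16)^(1/4) ≈ 0.658.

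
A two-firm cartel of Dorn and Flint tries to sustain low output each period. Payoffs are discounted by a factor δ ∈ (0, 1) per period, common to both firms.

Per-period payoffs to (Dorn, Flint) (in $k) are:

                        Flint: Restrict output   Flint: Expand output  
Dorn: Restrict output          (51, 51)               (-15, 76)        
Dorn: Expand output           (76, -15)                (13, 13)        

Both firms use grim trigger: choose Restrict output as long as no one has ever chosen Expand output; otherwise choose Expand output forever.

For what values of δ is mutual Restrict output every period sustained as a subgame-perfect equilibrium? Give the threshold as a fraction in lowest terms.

Under grim trigger the critical discount factor is (T−C)/(T−P) with T = 76, C = 51, P = 13.
δ* = (76−51)/(76−13) = 25/63.

25/63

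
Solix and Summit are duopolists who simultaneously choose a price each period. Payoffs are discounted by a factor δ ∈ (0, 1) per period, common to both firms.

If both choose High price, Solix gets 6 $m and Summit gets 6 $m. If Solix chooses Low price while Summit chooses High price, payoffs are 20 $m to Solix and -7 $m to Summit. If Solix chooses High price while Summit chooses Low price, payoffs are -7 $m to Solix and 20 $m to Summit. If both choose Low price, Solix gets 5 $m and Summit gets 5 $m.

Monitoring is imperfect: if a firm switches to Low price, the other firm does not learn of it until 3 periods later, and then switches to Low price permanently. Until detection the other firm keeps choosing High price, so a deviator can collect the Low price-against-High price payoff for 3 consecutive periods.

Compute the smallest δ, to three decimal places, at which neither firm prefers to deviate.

The best deviation is to choose Low price for all 3 undetected periods, earning 20 each, then 5 forever once detected.
Deviation value: 20(1−δ^3)/(1−δ) + 5δ^3/(1−δ); cooperation value: 6/(1−δ).
IC: 6 ≥ 20(1−δ^3) + 5δ^3 = 20 − 15δ^3.
So δ^3 ≥ 14/15, giving δ ≥ (14/15)^(1/3) ≈ 0.977.

0.977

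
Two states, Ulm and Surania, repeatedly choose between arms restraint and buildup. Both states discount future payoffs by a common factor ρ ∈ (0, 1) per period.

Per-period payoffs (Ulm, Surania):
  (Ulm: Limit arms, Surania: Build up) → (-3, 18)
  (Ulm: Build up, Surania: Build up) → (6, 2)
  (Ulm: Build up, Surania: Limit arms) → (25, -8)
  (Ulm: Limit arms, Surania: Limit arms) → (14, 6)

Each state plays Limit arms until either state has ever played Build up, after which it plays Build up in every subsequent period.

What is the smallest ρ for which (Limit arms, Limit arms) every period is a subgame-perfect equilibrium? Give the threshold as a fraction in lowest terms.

Ulm's threshold: (25−14)/(25−6) = 11/19.
Surania's threshold: (18−6)/(18−2) = 3/4.
11/19 < 3/4, so Surania binds and ρ* = 3/4.

3/4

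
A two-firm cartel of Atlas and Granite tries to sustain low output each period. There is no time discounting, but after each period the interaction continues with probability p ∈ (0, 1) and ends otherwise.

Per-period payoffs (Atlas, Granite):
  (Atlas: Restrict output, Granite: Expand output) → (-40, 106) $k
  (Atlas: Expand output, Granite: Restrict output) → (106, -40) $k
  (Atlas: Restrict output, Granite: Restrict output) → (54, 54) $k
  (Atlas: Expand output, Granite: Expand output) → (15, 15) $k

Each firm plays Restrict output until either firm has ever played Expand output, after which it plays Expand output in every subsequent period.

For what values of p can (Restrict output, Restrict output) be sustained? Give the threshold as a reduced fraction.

4/7

With no time discounting, the continuation probability p plays the role of the discount factor.
Grim-trigger IC: 54/(1−p) ≥ 106 + 15p/(1−p) ⇒ p ≥ (106−54)/(106−15) = 4/7.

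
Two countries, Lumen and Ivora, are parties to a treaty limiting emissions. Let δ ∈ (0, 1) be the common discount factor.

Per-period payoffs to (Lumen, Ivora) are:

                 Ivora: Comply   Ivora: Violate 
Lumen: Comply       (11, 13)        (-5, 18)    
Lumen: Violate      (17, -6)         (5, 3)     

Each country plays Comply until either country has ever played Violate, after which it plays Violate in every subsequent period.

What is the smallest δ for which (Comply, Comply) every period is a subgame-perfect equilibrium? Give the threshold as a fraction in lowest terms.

1/2

Lumen's threshold: (17−11)/(17−5) = 1/2.
Ivora's threshold: (18−13)/(18−3) = 1/3.
1/2 > 1/3, so Lumen binds and δ* = 1/2.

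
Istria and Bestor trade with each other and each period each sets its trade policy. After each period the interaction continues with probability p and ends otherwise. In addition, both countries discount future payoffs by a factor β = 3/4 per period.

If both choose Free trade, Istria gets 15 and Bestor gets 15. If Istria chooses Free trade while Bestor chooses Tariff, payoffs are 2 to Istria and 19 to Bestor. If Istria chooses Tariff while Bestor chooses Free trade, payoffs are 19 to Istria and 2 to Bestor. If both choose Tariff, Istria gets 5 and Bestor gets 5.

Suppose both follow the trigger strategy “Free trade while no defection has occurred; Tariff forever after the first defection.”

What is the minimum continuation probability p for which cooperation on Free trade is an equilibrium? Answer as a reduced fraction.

With continuation probability p and discount β, the effective per-period discount factor is βp.
Grim-trigger IC: βp ≥ (19−15)/(19−5) = 2/7.
So p ≥ (2/7)/(3/4) = 8/21.

8/21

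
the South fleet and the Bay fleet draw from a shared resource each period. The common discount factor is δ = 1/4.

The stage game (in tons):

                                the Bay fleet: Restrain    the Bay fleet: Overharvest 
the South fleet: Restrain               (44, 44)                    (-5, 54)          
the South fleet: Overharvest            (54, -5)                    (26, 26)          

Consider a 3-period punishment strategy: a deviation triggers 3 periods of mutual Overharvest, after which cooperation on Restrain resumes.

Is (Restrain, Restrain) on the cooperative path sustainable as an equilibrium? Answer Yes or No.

Comparing payoff streams over the 4 periods until play realigns: cooperate → 44(1+δ+…+δ^3); deviate → 54 + 26(δ+…+δ^3).
Cooperation is sustained iff (44−26)(δ+…+δ^3) ≥ 54−44.
δ+…+δ^3 = 1/4·(1−(1/4)^3)/(1−1/4) = 0.3281, and (54−44)/(44−26) = 0.5556.
0.3281 < 0.5556, so cooperation is not sustainable.

No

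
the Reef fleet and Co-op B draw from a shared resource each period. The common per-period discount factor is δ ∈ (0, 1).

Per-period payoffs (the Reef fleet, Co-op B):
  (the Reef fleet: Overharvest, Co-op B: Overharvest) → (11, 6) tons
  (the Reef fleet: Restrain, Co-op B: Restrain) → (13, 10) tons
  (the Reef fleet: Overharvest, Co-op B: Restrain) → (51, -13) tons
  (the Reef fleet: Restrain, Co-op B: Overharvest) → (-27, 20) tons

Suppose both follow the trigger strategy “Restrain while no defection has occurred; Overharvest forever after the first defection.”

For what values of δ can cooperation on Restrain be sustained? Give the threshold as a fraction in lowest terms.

For the Reef fleet: deviation gain 51−13 = 38, per-period punishment loss 13−11 = 2. IC gives δ ≥ 38/40 = 19/20.
For Co-op B: gain 10, loss 4 per period, so δ ≥ 10/14 = 5/7.
The tighter constraint is the Reef fleet's, so cooperation needs δ ≥ 19/20.

19/20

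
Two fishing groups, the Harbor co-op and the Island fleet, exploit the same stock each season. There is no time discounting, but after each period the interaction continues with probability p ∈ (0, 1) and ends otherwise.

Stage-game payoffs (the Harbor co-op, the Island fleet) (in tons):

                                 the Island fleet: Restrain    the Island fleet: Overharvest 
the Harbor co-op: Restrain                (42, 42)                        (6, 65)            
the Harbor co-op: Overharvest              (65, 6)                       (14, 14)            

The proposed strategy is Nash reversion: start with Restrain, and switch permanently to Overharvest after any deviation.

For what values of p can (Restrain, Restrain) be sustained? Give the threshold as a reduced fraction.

23/51

Expected cooperation value is 42 + p·42 + p²·42 + … = 42/(1−p); deviation gives 65 + p·14/(1−p).
42 ≥ 65(1−p) + 14p ⇒ 51p ≥ 23 ⇒ p ≥ 23/51.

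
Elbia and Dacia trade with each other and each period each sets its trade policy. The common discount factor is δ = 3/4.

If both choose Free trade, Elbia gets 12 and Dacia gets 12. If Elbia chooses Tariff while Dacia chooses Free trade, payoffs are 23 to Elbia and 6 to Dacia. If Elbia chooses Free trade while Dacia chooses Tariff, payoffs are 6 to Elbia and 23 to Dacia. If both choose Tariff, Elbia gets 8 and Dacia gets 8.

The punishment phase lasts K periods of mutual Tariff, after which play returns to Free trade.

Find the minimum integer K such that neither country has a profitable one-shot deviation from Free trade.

9

No profitable deviation requires (12−8)(δ+…+δ^K) ≥ 23−12, i.e. δ+…+δ^K ≥ 11/4 ≈ 2.7500.
With δ = 3/4, the partial sums are K=1: 0.7500, K=2: 1.3125, …, K=7: 2.5995, K=8: 2.6997, K=9: 2.7747.
K = 9 is the first length at which the sum reaches 2.7500.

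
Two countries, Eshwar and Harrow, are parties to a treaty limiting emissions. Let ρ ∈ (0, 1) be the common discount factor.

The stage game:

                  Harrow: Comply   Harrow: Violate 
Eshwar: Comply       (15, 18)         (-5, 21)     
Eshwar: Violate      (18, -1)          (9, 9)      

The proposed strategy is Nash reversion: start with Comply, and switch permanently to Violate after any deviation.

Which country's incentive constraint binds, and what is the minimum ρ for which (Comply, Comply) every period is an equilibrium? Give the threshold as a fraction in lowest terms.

Eshwar; ρ ≥ 1/3

For Eshwar: deviation gain 18−15 = 3, per-period punishment loss 15−9 = 6. IC gives ρ ≥ 3/9 = 1/3.
For Harrow: gain 3, loss 9 per period, so ρ ≥ 3/12 = 1/4.
The tighter constraint is Eshwar's, so cooperation needs ρ ≥ 1/3.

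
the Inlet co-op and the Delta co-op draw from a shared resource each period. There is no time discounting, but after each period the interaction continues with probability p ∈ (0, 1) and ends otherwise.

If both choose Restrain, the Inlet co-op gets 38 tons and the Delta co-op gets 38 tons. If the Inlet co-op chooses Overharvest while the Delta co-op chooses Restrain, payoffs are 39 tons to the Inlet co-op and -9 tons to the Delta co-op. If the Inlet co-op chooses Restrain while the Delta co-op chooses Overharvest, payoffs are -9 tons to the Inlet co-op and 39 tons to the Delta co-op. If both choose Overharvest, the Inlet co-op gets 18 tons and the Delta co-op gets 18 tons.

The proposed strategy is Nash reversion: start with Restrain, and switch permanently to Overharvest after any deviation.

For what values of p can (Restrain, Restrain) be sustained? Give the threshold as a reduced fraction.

Expected cooperation value is 38 + p·38 + p²·38 + … = 38/(1−p); deviation gives 39 + p·18/(1−p).
38 ≥ 39(1−p) + 18p ⇒ 21p ≥ 1 ⇒ p ≥ 1/21.

1/21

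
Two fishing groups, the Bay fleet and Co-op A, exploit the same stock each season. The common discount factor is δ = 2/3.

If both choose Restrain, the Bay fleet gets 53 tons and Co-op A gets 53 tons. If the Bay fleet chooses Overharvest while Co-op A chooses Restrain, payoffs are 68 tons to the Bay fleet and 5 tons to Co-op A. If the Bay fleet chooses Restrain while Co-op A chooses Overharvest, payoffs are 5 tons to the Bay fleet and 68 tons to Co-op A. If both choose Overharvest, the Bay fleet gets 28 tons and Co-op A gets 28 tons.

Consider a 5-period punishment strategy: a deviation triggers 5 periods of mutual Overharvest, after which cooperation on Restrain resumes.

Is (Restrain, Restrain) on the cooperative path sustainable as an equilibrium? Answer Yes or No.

Yes

A one-shot deviation gives 68 now, then 28 for 5 periods, then back to 53.
Gain from deviating: (68−53) today; loss: (53−28) in each of the next 5 periods.
No-deviation condition: (53−28)(δ+…+δ^5) ≥ 68−53, i.e. δ+…+δ^5 ≥ 3/5.
At δ = 2/3: δ+…+δ^5 = 1.7366 ≥ 0.6000.
So cooperation is sustainable.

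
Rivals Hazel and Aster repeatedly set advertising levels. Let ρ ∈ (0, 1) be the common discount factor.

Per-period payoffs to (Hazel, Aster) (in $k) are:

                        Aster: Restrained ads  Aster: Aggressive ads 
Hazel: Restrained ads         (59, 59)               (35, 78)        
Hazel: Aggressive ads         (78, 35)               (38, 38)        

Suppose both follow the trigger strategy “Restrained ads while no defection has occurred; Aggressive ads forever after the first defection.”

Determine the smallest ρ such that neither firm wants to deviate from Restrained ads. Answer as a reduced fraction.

Cooperation forever yields 59 each period: 59/(1−ρ).
Deviating yields 78 once, then 38 forever: 78 + 38ρ/(1−ρ).
No profitable deviation requires 59/(1−ρ) ≥ 78 + 38ρ/(1−ρ).
Multiplying by (1−ρ): 59 ≥ 78(1−ρ) + 38ρ = 78 − 40ρ.
So 40ρ ≥ 19, i.e. ρ ≥ 19/40.

19/40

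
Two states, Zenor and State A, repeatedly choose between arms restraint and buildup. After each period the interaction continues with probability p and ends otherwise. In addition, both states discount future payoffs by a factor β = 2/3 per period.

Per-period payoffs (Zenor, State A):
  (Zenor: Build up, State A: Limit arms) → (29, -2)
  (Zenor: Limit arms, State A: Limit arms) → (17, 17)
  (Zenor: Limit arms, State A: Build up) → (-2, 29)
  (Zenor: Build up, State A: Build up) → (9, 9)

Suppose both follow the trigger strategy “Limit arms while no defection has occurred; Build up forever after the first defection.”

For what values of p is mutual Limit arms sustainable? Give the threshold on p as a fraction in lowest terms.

9/10

With continuation probability p and discount β, the effective per-period discount factor is βp.
Grim-trigger IC: βp ≥ (29−17)/(29−9) = 3/5.
So p ≥ (3/5)/(2/3) = 9/10.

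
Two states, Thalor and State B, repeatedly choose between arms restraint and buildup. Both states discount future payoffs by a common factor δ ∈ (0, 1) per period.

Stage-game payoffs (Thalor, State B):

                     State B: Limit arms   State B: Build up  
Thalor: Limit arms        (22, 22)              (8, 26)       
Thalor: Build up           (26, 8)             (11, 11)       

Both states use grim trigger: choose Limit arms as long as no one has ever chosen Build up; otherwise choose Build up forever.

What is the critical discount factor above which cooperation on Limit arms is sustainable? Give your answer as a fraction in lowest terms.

4/15

One-period gain from deviating is 26 − 22 = 4. The loss is 22 − 11 = 11 in every subsequent period, with present value 11·δ/(1−δ).
Deviation is unprofitable when 11·δ/(1−δ) ≥ 4, i.e. δ/(1−δ) ≥ 4/11.
Equivalently δ ≥ 4/(4+11) = 4/15.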